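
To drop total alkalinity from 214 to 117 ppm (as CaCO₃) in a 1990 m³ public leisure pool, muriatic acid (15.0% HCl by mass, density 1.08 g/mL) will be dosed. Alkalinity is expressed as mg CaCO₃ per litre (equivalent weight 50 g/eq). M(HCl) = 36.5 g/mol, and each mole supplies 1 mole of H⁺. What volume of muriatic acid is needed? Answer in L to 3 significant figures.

Volume: 1990 m³ = 1,990,000 L.
Alkalinity to neutralize: (214 − 117) = 97 mg/L as CaCO₃ × 1,990,000 L = 193,000 g as CaCO₃.
Equivalents of H⁺ required: 193,000 ÷ 50 g/eq = 3861 eq = 3861 mol HCl.
Mass of HCl: 3861 × 36.5 = 140,900 g.
Mass of 15.0% solution: 140,900 / 0.15 = 939,400 g.
Volume: 939,400 g ÷ 1.08 g/mL = 869,800 mL.

870 L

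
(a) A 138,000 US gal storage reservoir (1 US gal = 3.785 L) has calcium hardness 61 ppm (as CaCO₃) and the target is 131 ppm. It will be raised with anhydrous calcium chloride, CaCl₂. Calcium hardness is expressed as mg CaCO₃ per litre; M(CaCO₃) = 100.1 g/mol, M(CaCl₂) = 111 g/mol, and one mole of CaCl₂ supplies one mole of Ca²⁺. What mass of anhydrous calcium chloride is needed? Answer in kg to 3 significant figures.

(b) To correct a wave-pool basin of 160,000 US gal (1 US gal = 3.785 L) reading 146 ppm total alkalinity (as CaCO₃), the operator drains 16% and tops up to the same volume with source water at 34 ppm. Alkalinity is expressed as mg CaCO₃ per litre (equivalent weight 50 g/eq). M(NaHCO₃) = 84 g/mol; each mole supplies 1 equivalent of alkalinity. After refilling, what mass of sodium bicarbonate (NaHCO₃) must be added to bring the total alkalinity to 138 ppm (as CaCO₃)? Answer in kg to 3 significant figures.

(a) Volume: 138,000 US gal × 3.785 L/gal = 522,330 L.
(a) Hardness to add: (131 − 61) = 70 mg/L as CaCO₃ × 522,330 L = 36,560 g as CaCO₃.
(a) Moles of Ca²⁺ (1 mol Ca²⁺ ≡ 1 mol CaCO₃): 36,560 / 100.1 g/mol = 365.3 mol.
(a) Mass of CaCl₂: 365.3 × 111 = 40,540 g.

(b) Volume: 160,000 US gal × 3.785 L/gal = 605,600 L.
(b) After draining 16% and refilling: 146 × 0.84 + 34 × 0.16 = 128.08 ppm.
(b) Deficit to target: 138 − 128.08 = 9.92 mg/L.
(b) As CaCO₃: 9.92 mg/L × 605,600 L = 6008 g; ÷ 50 g/eq ÷ 1 = 120.2 mol NaHCO₃.
(b) Mass: 120.2 × 84 = 10,090 g.

(a) 40.5 kg; (b) 10.1 kg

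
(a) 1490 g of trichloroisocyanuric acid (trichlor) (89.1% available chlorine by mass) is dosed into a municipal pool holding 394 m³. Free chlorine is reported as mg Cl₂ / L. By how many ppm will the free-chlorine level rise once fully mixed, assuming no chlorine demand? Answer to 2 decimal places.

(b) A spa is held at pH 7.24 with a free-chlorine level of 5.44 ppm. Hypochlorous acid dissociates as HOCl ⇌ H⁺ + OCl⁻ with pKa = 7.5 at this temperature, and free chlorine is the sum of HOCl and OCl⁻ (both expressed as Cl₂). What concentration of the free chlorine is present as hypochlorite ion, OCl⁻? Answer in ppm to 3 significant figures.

(a) 3.37 ppm; (b) 1.93 ppm

(a) Volume: 394 m³ = 394,000 L.
(a) Available chlorine delivered: 1490 g × 0.891 = 1328 g as Cl₂.
(a) Concentration rise: 1328 g / 394,000 L = 3.37 mg/L = 3.37 ppm.

(b) [OCl⁻]/[HOCl] = 10^(pH − pKa) = 10^(7.24 − 7.5) = 10^-0.26 = 0.5495.
(b) Fraction as HOCl = 1 / (1 + 0.5495) = 0.6454.
(b) OCl⁻ = (1 − 0.6454) × 5.44 ppm = 1.929 ppm.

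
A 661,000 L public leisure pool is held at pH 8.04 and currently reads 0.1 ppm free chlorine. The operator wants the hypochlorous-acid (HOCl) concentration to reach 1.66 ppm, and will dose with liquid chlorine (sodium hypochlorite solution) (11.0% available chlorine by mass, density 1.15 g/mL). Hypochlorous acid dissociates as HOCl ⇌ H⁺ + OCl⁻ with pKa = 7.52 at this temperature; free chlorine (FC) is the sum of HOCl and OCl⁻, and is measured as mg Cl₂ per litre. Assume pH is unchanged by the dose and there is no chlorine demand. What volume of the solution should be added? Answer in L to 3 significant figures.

36.9 L

[OCl⁻]/[HOCl] = 10^(pH − pKa) = 10^(8.04 − 7.52) = 3.311; fraction as HOCl = 1/(1 + 3.311) = 0.2319.
Free chlorine required for 1.66 ppm HOCl: 1.66 / 0.2319 = 7.157 ppm.
FC to add: 7.157 − 0.1 = 7.057 mg/L as Cl₂.
Cl₂ equivalent: 7.057 mg/L × 661,000 L = 4665 g.
Product at 11.0% available Cl: 4665 / 0.11 = 42,400 g.
Volume: 42,400 g ÷ 1.15 g/mL = 36,870 mL.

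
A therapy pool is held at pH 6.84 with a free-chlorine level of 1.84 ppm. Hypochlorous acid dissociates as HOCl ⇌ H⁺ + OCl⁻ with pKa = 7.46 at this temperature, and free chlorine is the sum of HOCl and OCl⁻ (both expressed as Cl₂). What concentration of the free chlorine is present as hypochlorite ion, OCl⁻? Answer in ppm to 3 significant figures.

0.356 ppm

[OCl⁻]/[HOCl] = 10^(pH − pKa) = 10^(6.84 − 7.46) = 10^-0.62 = 0.2399.
Fraction as HOCl = 1 / (1 + 0.2399) = 0.8065.
OCl⁻ = (1 − 0.8065) × 1.84 ppm = 0.356 ppm.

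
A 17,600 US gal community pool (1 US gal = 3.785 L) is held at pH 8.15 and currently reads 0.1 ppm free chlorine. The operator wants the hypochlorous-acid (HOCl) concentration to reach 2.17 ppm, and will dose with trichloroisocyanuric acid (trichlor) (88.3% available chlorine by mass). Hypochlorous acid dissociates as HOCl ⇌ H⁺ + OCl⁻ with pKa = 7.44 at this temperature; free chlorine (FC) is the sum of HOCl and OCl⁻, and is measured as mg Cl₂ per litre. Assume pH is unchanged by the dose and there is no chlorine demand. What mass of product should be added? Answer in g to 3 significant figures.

Volume: 17,600 US gal × 3.785 L/gal = 66,616 L.
[OCl⁻]/[HOCl] = 10^(pH − pKa) = 10^(8.15 − 7.44) = 5.129; fraction as HOCl = 1/(1 + 5.129) = 0.1632.
Free chlorine required for 2.17 ppm HOCl: 2.17 / 0.1632 = 13.3 ppm.
FC to add: 13.3 − 0.1 = 13.2 mg/L as Cl₂.
Cl₂ equivalent: 13.2 mg/L × 66,616 L = 879.3 g.
Product at 88.3% available Cl: 879.3 / 0.883 = 995.8 g.

996 g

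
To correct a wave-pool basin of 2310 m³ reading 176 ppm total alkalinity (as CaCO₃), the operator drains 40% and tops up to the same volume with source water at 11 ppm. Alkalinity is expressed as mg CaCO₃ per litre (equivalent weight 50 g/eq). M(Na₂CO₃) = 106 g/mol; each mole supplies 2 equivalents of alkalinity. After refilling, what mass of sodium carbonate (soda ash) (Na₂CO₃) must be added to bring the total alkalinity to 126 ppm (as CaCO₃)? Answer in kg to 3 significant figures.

Volume: 2310 m³ = 2,310,000 L.
After draining 40% and refilling: 176 × 0.60 + 11 × 0.40 = 110 ppm.
Deficit to target: 126 − 110 = 16 mg/L.
As CaCO₃: 16 mg/L × 2,310,000 L = 36,960 g; ÷ 50 g/eq ÷ 2 = 369.6 mol Na₂CO₃.
Mass: 369.6 × 106 = 39,180 g.

39.2 kg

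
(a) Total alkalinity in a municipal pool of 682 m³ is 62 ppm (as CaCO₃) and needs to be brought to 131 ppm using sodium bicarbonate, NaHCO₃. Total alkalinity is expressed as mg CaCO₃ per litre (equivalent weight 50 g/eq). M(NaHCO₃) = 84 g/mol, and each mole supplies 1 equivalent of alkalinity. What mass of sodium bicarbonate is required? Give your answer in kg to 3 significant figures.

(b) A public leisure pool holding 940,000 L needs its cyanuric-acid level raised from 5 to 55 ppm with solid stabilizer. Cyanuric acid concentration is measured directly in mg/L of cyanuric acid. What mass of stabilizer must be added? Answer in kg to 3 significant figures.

(a) Volume: 682 m³ = 682,000 L.
(a) Alkalinity to add: (131 − 62) = 69 mg/L as CaCO₃ × 682,000 L = 47,060 g as CaCO₃.
(a) Equivalents: 47,060 g ÷ 50 g/eq = 941.2 eq.
(a) NaHCO₃ supplies 1 eq per mole → 941.2 mol.
(a) Mass: 941.2 mol × 84 g/mol = 79,060 g.

(b) CYA to add: (55 − 5) = 50 mg/L × 940,000 L = 47,000 g cyanuric acid.

(a) 79.1 kg; (b) 47.0 kg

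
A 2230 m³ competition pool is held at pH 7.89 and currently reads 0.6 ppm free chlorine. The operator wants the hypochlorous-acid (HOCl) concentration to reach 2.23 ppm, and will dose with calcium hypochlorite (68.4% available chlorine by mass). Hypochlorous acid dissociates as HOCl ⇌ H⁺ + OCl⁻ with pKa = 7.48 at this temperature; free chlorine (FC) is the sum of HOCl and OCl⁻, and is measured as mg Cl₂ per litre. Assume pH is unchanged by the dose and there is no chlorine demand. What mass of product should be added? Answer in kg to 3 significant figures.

24.0 kg

Volume: 2230 m³ = 2,230,000 L.
[OCl⁻]/[HOCl] = 10^(pH − pKa) = 10^(7.89 − 7.48) = 2.57; fraction as HOCl = 1/(1 + 2.57) = 0.2801.
Free chlorine required for 2.23 ppm HOCl: 2.23 / 0.2801 = 7.962 ppm.
FC to add: 7.962 − 0.6 = 7.362 mg/L as Cl₂.
Cl₂ equivalent: 7.362 mg/L × 2,230,000 L = 16,420 g.
Product at 68.4% available Cl: 16,420 / 0.684 = 24,000 g.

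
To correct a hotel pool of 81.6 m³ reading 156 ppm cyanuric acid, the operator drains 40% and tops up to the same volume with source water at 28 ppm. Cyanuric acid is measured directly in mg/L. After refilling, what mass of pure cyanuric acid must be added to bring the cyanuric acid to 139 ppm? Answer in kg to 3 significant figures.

2.79 kg

Volume: 81.6 m³ = 81,600 L.
After draining 40% and refilling: 156 × 0.60 + 28 × 0.40 = 104.8 ppm.
Deficit to target: 139 − 104.8 = 34.2 mg/L.
Mass: 34.2 mg/L × 81,600 L = 2791 g cyanuric acid.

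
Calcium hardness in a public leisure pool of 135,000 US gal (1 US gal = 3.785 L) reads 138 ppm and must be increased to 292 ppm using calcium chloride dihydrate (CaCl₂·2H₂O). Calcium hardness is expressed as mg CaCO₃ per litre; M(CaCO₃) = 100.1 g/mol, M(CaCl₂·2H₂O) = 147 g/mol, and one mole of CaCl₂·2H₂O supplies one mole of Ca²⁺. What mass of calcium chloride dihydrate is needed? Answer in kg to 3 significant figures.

Volume: 135,000 US gal × 3.785 L/gal = 510,975 L.
Hardness to add: (292 − 138) = 154 mg/L as CaCO₃ × 510,975 L = 78,690 g as CaCO₃.
Moles of Ca²⁺ (1 mol Ca²⁺ ≡ 1 mol CaCO₃): 78,690 / 100.1 g/mol = 786.1 mol.
Mass of CaCl₂·2H₂O: 786.1 × 147 = 115,600 g.

116 kg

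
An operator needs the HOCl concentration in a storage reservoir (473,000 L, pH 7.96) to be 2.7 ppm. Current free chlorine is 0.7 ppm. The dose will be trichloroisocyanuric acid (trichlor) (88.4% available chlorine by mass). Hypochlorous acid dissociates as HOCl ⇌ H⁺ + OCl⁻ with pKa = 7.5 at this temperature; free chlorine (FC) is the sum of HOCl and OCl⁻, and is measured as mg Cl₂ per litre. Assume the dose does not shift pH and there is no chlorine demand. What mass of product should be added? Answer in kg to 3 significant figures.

[OCl⁻]/[HOCl] = 10^(pH − pKa) = 10^(7.96 − 7.5) = 2.884; fraction as HOCl = 1/(1 + 2.884) = 0.2575.
Free chlorine required for 2.7 ppm HOCl: 2.7 / 0.2575 = 10.49 ppm.
FC to add: 10.49 − 0.7 = 9.787 mg/L as Cl₂.
Cl₂ equivalent: 9.787 mg/L × 473,000 L = 4629 g.
Product at 88.4% available Cl: 4629 / 0.884 = 5237 g.

5.24 kg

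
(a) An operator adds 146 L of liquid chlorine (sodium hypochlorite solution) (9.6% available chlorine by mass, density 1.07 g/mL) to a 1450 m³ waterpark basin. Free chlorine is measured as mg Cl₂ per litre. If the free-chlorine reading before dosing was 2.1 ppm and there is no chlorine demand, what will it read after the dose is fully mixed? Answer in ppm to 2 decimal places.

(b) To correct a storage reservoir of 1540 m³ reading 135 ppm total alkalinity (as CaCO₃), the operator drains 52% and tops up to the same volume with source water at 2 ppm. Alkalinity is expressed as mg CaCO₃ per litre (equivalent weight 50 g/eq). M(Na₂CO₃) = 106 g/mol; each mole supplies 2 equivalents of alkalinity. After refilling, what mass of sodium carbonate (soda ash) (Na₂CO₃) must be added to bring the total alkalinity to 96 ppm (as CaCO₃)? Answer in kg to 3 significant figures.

(a) 12.44 ppm; (b) 49.2 kg

(a) Volume: 1450 m³ = 1,450,000 L.
(a) Mass of solution: 146 L × 1000 mL/L × 1.07 g/mL = 156,200 g.
(a) Available chlorine delivered: 156,200 g × 0.096 = 15,000 g as Cl₂.
(a) Concentration rise: 15,000 g / 1,450,000 L = 10.34 mg/L = 10.34 ppm.
(a) Final FC: 2.1 + 10.34 = 12.44 ppm.

(b) Volume: 1540 m³ = 1,540,000 L.
(b) After draining 52% and refilling: 135 × 0.48 + 2 × 0.52 = 65.84 ppm.
(b) Deficit to target: 96 − 65.84 = 30.16 mg/L.
(b) As CaCO₃: 30.16 mg/L × 1,540,000 L = 46,450 g; ÷ 50 g/eq ÷ 2 = 464.5 mol Na₂CO₃.
(b) Mass: 464.5 × 106 = 49,230 g.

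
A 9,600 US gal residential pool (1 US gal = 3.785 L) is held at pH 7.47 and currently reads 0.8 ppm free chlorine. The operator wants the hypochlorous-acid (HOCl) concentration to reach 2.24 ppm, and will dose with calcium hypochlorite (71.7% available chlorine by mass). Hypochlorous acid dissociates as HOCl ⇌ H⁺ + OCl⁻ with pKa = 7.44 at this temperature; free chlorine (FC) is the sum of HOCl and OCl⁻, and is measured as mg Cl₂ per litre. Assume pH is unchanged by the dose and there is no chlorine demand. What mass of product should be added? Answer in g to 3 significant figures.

Volume: 9,600 US gal × 3.785 L/gal = 36,336 L.
[OCl⁻]/[HOCl] = 10^(pH − pKa) = 10^(7.47 − 7.44) = 1.072; fraction as HOCl = 1/(1 + 1.072) = 0.4827.
Free chlorine required for 2.24 ppm HOCl: 2.24 / 0.4827 = 4.64 ppm.
FC to add: 4.64 − 0.8 = 3.84 mg/L as Cl₂.
Cl₂ equivalent: 3.84 mg/L × 36,336 L = 139.5 g.
Product at 71.7% available Cl: 139.5 / 0.717 = 194.6 g.

195 g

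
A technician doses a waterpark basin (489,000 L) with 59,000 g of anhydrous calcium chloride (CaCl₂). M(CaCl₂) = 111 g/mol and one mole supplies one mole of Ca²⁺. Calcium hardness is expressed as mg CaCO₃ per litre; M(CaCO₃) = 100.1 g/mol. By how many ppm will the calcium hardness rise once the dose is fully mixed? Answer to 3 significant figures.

109 ppm

Moles of Ca²⁺: 59,000 g ÷ 111 g/mol = 531.5 mol.
As CaCO₃: 531.5 mol × 100.1 g/mol = 53,210 g.
Rise: 53,210 g / 489,000 L × 1000 = 108.8 mg/L.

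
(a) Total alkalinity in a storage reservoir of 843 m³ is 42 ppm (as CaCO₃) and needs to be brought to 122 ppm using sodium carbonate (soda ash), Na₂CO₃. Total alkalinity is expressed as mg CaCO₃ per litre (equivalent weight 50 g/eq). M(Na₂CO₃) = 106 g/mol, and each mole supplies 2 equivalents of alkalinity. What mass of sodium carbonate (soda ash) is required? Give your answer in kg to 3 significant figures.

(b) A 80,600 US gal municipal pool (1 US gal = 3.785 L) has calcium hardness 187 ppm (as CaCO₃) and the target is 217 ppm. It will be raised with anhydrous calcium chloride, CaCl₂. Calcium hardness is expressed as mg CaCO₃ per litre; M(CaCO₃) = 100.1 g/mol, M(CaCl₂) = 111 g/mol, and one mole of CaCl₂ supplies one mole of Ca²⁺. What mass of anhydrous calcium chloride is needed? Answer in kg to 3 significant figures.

(a) Volume: 843 m³ = 843,000 L.
(a) Alkalinity to add: (122 − 42) = 80 mg/L as CaCO₃ × 843,000 L = 67,440 g as CaCO₃.
(a) Equivalents: 67,440 g ÷ 50 g/eq = 1349 eq.
(a) Each mole of Na₂CO₃ supplies 2 eq, so 1349 / 2 = 674.4 mol.
(a) Mass: 674.4 mol × 106 g/mol = 71,490 g.

(b) Volume: 80,600 US gal × 3.785 L/gal = 305,071 L.
(b) Hardness to add: (217 − 187) = 30 mg/L as CaCO₃ × 305,071 L = 9152 g as CaCO₃.
(b) Moles of Ca²⁺ (1 mol Ca²⁺ ≡ 1 mol CaCO₃): 9152 / 100.1 g/mol = 91.43 mol.
(b) Mass of CaCl₂: 91.43 × 111 = 10,150 g.

(a) 71.5 kg; (b) 10.1 kg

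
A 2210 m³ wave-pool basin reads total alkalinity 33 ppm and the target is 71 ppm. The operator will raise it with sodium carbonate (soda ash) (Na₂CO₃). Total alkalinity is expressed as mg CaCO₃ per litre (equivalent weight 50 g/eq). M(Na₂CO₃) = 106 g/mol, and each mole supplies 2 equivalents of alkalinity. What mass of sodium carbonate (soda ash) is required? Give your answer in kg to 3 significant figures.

89.0 kg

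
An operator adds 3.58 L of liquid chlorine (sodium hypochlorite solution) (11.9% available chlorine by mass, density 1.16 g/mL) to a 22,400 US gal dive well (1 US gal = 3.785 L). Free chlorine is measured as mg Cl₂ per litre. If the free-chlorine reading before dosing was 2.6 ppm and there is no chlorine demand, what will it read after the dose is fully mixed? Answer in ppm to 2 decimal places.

Volume: 22,400 US gal × 3.785 L/gal = 84,784 L.
Mass of solution: 3.58 L × 1000 mL/L × 1.16 g/mL = 4153 g.
Available chlorine delivered: 4153 g × 0.119 = 494.2 g as Cl₂.
Concentration rise: 494.2 g / 84,784 L = 5.829 mg/L = 5.83 ppm.
Final FC: 2.6 + 5.83 = 8.43 ppm.

8.43 ppm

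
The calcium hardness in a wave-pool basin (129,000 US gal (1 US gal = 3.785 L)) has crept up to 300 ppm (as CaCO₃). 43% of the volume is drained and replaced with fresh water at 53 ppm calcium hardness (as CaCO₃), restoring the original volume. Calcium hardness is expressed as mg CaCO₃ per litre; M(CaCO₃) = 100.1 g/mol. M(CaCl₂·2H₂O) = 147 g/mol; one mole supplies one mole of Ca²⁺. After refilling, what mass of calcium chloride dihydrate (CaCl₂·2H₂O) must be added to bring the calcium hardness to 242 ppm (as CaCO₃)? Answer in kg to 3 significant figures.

Volume: 129,000 US gal × 3.785 L/gal = 488,265 L.
After draining 43% and refilling: 300 × 0.57 + 53 × 0.43 = 193.79 ppm.
Deficit to target: 242 − 193.79 = 48.21 mg/L.
As CaCO₃: 48.21 mg/L × 488,265 L = 23,540 g; ÷ 100.1 = 235.2 mol Ca²⁺.
Mass: 235.2 × 147 = 34,570 g.

34.6 kg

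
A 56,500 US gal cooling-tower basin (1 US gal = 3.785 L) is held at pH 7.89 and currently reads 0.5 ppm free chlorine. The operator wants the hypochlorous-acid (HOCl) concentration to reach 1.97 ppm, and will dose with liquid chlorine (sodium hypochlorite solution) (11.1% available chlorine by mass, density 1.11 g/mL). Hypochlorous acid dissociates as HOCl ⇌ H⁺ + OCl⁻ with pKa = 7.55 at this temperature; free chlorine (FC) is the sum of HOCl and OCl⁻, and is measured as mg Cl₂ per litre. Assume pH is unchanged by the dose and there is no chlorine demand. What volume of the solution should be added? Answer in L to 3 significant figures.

10.0 L

Volume: 56,500 US gal × 3.785 L/gal = 213,852 L.
[OCl⁻]/[HOCl] = 10^(pH − pKa) = 10^(7.89 − 7.55) = 2.188; fraction as HOCl = 1/(1 + 2.188) = 0.3137.
Free chlorine required for 1.97 ppm HOCl: 1.97 / 0.3137 = 6.28 ppm.
FC to add: 6.28 − 0.5 = 5.78 mg/L as Cl₂.
Cl₂ equivalent: 5.78 mg/L × 213,852 L = 1236 g.
Product at 11.1% available Cl: 1236 / 0.111 = 11,140 g.
Volume: 11,140 g ÷ 1.11 g/mL = 10,030 mL.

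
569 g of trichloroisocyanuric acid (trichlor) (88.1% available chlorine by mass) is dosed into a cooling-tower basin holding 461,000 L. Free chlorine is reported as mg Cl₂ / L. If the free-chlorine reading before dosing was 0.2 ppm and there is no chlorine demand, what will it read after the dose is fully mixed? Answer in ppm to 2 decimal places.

Available chlorine delivered: 569 g × 0.881 = 501.3 g as Cl₂.
Concentration rise: 501.3 g / 461,000 L = 1.087 mg/L = 1.09 ppm.
Final FC: 0.2 + 1.09 = 1.29 ppm.

1.29 ppm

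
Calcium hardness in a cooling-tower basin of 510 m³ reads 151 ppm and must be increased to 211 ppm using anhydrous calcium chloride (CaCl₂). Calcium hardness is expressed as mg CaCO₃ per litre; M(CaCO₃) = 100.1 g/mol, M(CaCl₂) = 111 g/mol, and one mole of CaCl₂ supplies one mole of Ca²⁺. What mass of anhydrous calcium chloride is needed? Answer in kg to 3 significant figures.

33.9 kg

Volume: 510 m³ = 510,000 L.
Hardness to add: (211 − 151) = 60 mg/L as CaCO₃ × 510,000 L = 30,600 g as CaCO₃.
Moles of Ca²⁺ (1 mol Ca²⁺ ≡ 1 mol CaCO₃): 30,600 / 100.1 g/mol = 305.7 mol.
Mass of CaCl₂: 305.7 × 111 = 33,930 g.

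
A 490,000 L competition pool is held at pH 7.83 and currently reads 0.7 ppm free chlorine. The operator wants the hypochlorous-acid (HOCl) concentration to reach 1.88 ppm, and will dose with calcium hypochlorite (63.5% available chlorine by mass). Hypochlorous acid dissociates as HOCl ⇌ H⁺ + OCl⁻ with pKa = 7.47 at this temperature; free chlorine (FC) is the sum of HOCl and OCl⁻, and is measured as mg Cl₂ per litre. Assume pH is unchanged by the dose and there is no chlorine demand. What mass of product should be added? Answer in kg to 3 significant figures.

[OCl⁻]/[HOCl] = 10^(pH − pKa) = 10^(7.83 − 7.47) = 2.291; fraction as HOCl = 1/(1 + 2.291) = 0.3039.
Free chlorine required for 1.88 ppm HOCl: 1.88 / 0.3039 = 6.187 ppm.
FC to add: 6.187 − 0.7 = 5.487 mg/L as Cl₂.
Cl₂ equivalent: 5.487 mg/L × 490,000 L = 2689 g.
Product at 63.5% available Cl: 2689 / 0.635 = 4234 g.

4.23 kg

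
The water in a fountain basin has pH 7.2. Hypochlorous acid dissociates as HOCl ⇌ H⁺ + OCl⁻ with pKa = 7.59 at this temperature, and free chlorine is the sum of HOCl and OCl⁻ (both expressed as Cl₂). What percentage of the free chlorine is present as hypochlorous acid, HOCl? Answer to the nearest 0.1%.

71.1%

[OCl⁻]/[HOCl] = 10^(pH − pKa) = 10^(7.2 − 7.59) = 10^-0.39 = 0.4074.
Fraction as HOCl = 1 / (1 + 0.4074) = 0.7105.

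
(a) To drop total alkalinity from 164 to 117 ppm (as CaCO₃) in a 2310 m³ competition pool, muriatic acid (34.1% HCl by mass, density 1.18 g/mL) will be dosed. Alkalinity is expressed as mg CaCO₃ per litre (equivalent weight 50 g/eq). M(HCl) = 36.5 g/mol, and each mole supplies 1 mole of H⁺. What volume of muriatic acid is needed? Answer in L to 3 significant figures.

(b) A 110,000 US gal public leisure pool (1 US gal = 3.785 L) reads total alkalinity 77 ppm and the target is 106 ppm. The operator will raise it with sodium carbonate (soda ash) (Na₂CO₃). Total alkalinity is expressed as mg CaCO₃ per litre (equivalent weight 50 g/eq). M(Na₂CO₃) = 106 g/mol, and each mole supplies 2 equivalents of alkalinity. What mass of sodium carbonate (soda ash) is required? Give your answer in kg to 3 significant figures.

(a) Volume: 2310 m³ = 2,310,000 L.
(a) Alkalinity to neutralize: (164 − 117) = 47 mg/L as CaCO₃ × 2,310,000 L = 108,600 g as CaCO₃.
(a) Equivalents of H⁺ required: 108,600 ÷ 50 g/eq = 2171 eq = 2171 mol HCl.
(a) Mass of HCl: 2171 × 36.5 = 79,260 g.
(a) Mass of 34.1% solution: 79,260 / 0.341 = 232,400 g.
(a) Volume: 232,400 g ÷ 1.18 g/mL = 197,000 mL.

(b) Volume: 110,000 US gal × 3.785 L/gal = 416,350 L.
(b) Alkalinity to add: (106 − 77) = 29 mg/L as CaCO₃ × 416,350 L = 12,070 g as CaCO₃.
(b) Equivalents: 12,070 g ÷ 50 g/eq = 241.5 eq.
(b) Each mole of Na₂CO₃ supplies 2 eq, so 241.5 / 2 = 120.7 mol.
(b) Mass: 120.7 mol × 106 g/mol = 12,800 g.

(a) 197 L; (b) 12.8 kg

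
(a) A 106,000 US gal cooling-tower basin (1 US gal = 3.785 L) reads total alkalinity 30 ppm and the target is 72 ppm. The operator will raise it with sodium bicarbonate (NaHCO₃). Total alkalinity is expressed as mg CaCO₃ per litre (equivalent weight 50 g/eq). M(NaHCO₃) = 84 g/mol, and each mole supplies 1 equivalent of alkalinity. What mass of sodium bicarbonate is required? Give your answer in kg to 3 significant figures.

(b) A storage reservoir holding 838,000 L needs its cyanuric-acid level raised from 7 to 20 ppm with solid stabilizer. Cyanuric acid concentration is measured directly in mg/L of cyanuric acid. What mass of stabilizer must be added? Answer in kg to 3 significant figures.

(a) 28.3 kg; (b) 10.9 kg

(a) Volume: 106,000 US gal × 3.785 L/gal = 401,210 L.
(a) Alkalinity to add: (72 − 30) = 42 mg/L as CaCO₃ × 401,210 L = 16,850 g as CaCO₃.
(a) Equivalents: 16,850 g ÷ 50 g/eq = 337 eq.
(a) NaHCO₃ supplies 1 eq per mole → 337 mol.
(a) Mass: 337 mol × 84 g/mol = 28,310 g.

(b) CYA to add: (20 − 7) = 13 mg/L × 838,000 L = 10,890 g cyanuric acid.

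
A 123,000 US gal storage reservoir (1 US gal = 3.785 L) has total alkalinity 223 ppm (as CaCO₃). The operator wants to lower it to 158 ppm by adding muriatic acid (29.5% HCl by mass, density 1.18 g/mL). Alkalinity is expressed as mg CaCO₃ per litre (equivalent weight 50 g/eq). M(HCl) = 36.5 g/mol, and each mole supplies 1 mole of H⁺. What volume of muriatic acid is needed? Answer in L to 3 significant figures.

Volume: 123,000 US gal × 3.785 L/gal = 465,555 L.
Alkalinity to neutralize: (223 − 158) = 65 mg/L as CaCO₃ × 465,555 L = 30,260 g as CaCO₃.
Equivalents of H⁺ required: 30,260 ÷ 50 g/eq = 605.2 eq = 605.2 mol HCl.
Mass of HCl: 605.2 × 36.5 = 22,090 g.
Mass of 29.5% solution: 22,090 / 0.295 = 74,880 g.
Volume: 74,880 g ÷ 1.18 g/mL = 63,460 mL.

63.5 L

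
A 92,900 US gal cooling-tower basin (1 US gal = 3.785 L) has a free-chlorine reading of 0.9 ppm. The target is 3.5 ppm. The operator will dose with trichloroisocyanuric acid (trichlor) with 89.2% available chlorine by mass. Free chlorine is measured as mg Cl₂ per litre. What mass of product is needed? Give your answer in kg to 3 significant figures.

1.02 kg

Volume: 92,900 US gal × 3.785 L/gal = 351,626 L.
Chlorine deficit: 3.5 − 0.9 = 2.6 ppm = 2.6 mg/L as Cl₂.
Cl₂ equivalent needed: 2.6 mg/L × 351,626 L = 914,200 mg = 914.2 g.
Product at 89.2% available chlorine: 914.2 / 0.892 = 1025 g.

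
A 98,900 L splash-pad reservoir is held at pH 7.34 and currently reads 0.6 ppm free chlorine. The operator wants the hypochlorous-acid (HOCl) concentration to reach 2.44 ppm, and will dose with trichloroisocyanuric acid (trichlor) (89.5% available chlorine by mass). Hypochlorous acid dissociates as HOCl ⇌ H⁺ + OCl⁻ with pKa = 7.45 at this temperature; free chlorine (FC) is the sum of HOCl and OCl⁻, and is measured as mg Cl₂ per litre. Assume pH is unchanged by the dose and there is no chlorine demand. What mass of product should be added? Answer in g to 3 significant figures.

[OCl⁻]/[HOCl] = 10^(pH − pKa) = 10^(7.34 − 7.45) = 0.7762; fraction as HOCl = 1/(1 + 0.7762) = 0.563.
Free chlorine required for 2.44 ppm HOCl: 2.44 / 0.563 = 4.334 ppm.
FC to add: 4.334 − 0.6 = 3.734 mg/L as Cl₂.
Cl₂ equivalent: 3.734 mg/L × 98,900 L = 369.3 g.
Product at 89.5% available Cl: 369.3 / 0.895 = 412.6 g.

413 g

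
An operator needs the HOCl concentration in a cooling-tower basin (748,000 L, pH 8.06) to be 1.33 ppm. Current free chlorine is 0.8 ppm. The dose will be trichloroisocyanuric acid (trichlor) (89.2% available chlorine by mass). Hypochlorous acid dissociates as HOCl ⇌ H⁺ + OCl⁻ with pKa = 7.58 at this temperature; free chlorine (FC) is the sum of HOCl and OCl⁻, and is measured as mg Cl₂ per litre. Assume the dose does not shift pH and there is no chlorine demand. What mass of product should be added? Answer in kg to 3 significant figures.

3.81 kg

[OCl⁻]/[HOCl] = 10^(pH − pKa) = 10^(8.06 − 7.58) = 3.02; fraction as HOCl = 1/(1 + 3.02) = 0.2488.
Free chlorine required for 1.33 ppm HOCl: 1.33 / 0.2488 = 5.347 ppm.
FC to add: 5.347 − 0.8 = 4.547 mg/L as Cl₂.
Cl₂ equivalent: 4.547 mg/L × 748,000 L = 3401 g.
Product at 89.2% available Cl: 3401 / 0.892 = 3813 g.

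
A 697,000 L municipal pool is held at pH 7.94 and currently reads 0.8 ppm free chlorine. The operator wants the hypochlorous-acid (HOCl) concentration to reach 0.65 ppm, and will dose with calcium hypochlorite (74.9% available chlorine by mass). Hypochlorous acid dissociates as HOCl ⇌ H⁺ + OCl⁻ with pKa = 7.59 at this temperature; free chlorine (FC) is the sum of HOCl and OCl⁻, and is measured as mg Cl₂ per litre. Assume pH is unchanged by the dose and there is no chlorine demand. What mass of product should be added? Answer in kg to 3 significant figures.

[OCl⁻]/[HOCl] = 10^(pH − pKa) = 10^(7.94 − 7.59) = 2.239; fraction as HOCl = 1/(1 + 2.239) = 0.3088.
Free chlorine required for 0.65 ppm HOCl: 0.65 / 0.3088 = 2.105 ppm.
FC to add: 2.105 − 0.8 = 1.305 mg/L as Cl₂.
Cl₂ equivalent: 1.305 mg/L × 697,000 L = 909.7 g.
Product at 74.9% available Cl: 909.7 / 0.749 = 1215 g.

1.21 kg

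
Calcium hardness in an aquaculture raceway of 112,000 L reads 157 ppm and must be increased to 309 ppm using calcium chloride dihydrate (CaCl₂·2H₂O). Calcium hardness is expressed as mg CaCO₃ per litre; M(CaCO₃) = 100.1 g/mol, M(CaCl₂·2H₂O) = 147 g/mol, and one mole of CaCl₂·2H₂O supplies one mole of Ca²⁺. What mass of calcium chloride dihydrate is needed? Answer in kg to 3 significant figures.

Hardness to add: (309 − 157) = 152 mg/L as CaCO₃ × 112,000 L = 17,020 g as CaCO₃.
Moles of Ca²⁺ (1 mol Ca²⁺ ≡ 1 mol CaCO₃): 17,020 / 100.1 g/mol = 170.1 mol.
Mass of CaCl₂·2H₂O: 170.1 × 147 = 25,000 g.

25.0 kg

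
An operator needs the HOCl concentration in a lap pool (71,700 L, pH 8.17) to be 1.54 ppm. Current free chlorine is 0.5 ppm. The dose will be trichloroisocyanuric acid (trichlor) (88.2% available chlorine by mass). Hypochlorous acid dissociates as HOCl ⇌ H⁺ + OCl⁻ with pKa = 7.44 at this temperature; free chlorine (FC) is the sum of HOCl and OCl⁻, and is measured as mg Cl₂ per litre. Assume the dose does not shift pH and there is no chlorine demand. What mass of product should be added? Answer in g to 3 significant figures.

757 g

[OCl⁻]/[HOCl] = 10^(pH − pKa) = 10^(8.17 − 7.44) = 5.37; fraction as HOCl = 1/(1 + 5.37) = 0.157.
Free chlorine required for 1.54 ppm HOCl: 1.54 / 0.157 = 9.81 ppm.
FC to add: 9.81 − 0.5 = 9.31 mg/L as Cl₂.
Cl₂ equivalent: 9.31 mg/L × 71,700 L = 667.5 g.
Product at 88.2% available Cl: 667.5 / 0.882 = 756.9 g.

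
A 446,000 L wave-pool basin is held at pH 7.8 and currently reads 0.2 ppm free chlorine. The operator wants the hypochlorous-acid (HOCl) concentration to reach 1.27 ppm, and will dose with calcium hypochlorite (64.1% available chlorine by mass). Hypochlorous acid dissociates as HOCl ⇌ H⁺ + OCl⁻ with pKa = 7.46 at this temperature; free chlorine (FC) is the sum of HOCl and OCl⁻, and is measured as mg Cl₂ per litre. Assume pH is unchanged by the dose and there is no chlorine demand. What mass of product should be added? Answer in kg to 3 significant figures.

2.68 kg

[OCl⁻]/[HOCl] = 10^(pH − pKa) = 10^(7.8 − 7.46) = 2.188; fraction as HOCl = 1/(1 + 2.188) = 0.3137.
Free chlorine required for 1.27 ppm HOCl: 1.27 / 0.3137 = 4.048 ppm.
FC to add: 4.048 − 0.2 = 3.848 mg/L as Cl₂.
Cl₂ equivalent: 3.848 mg/L × 446,000 L = 1716 g.
Product at 64.1% available Cl: 1716 / 0.641 = 2678 g.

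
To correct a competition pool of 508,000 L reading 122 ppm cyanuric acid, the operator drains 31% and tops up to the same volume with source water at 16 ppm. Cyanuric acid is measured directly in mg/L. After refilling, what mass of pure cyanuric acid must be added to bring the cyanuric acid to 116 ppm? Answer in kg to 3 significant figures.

13.6 kg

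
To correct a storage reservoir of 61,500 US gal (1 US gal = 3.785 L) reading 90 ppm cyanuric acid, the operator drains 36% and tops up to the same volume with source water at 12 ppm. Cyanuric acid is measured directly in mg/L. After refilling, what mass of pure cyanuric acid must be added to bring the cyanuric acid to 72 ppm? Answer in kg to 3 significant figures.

2.35 kg

Volume: 61,500 US gal × 3.785 L/gal = 232,778 L.
After draining 36% and refilling: 90 × 0.64 + 12 × 0.36 = 61.92 ppm.
Deficit to target: 72 − 61.92 = 10.08 mg/L.
Mass: 10.08 mg/L × 232,778 L = 2346 g cyanuric acid.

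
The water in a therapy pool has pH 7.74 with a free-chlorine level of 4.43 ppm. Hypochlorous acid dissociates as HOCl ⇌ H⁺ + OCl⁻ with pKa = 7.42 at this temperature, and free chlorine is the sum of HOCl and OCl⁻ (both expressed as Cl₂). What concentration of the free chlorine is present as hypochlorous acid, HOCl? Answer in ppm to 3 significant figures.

1.43 ppm

[OCl⁻]/[HOCl] = 10^(pH − pKa) = 10^(7.74 − 7.42) = 10^0.32 = 2.089.
Fraction as HOCl = 1 / (1 + 2.089) = 0.3237.
HOCl = 0.3237 × 4.43 ppm = 1.434 ppm.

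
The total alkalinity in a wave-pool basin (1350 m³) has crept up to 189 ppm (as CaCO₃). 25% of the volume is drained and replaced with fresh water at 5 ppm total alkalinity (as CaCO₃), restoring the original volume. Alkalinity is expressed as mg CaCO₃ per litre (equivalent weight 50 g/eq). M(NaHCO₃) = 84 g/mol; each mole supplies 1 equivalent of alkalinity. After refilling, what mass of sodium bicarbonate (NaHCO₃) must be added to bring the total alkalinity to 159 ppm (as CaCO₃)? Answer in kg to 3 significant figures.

36.3 kg

Volume: 1350 m³ = 1,350,000 L.
After draining 25% and refilling: 189 × 0.75 + 5 × 0.25 = 143 ppm.
Deficit to target: 159 − 143 = 16 mg/L.
As CaCO₃: 16 mg/L × 1,350,000 L = 21,600 g; ÷ 50 g/eq ÷ 1 = 432 mol NaHCO₃.
Mass: 432 × 84 = 36,290 g.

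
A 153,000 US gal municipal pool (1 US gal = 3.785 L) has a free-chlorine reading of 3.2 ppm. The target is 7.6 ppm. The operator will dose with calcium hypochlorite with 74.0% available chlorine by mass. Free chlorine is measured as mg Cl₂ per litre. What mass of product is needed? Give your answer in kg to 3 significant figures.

Volume: 153,000 US gal × 3.785 L/gal = 579,105 L.
Chlorine deficit: 7.6 − 3.2 = 4.4 ppm = 4.4 mg/L as Cl₂.
Cl₂ equivalent needed: 4.4 mg/L × 579,105 L = 2,548,000 mg = 2548 g.
Product at 74.0% available chlorine: 2548 / 0.74 = 3443 g.

3.44 kg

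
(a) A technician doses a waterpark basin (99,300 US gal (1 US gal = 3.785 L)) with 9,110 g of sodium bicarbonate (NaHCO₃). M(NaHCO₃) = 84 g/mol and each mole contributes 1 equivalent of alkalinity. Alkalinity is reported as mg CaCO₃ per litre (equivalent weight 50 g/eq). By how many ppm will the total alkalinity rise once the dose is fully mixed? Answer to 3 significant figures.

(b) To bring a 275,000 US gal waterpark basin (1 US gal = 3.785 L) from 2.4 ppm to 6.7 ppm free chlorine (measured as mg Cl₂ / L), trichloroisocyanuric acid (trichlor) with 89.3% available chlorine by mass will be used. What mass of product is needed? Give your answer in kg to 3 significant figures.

(a) Volume: 99,300 US gal × 3.785 L/gal = 375,850 L.
(a) Moles of NaHCO₃: 9,110 g ÷ 84 g/mol = 108.5 mol → 108.5 eq of alkalinity.
(a) As CaCO₃: 108.5 eq × 50 g/eq = 5423 g.
(a) Rise: 5423 g / 375,850 L × 1000 = 14.43 mg/L.

(b) Volume: 275,000 US gal × 3.785 L/gal = 1,040,875 L.
(b) Chlorine deficit: 6.7 − 2.4 = 4.3 ppm = 4.3 mg/L as Cl₂.
(b) Cl₂ equivalent needed: 4.3 mg/L × 1,040,875 L = 4,476,000 mg = 4476 g.
(b) Product at 89.3% available chlorine: 4476 / 0.893 = 5012 g.

(a) 14.4 ppm; (b) 5.01 kg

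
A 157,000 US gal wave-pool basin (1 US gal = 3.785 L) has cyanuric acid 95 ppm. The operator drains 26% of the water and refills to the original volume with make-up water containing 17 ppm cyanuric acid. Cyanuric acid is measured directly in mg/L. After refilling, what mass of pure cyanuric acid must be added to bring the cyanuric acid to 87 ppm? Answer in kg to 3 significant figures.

Volume: 157,000 US gal × 3.785 L/gal = 594,245 L.
After draining 26% and refilling: 95 × 0.74 + 17 × 0.26 = 74.72 ppm.
Deficit to target: 87 − 74.72 = 12.28 mg/L.
Mass: 12.28 mg/L × 594,245 L = 7297 g cyanuric acid.

7.30 kg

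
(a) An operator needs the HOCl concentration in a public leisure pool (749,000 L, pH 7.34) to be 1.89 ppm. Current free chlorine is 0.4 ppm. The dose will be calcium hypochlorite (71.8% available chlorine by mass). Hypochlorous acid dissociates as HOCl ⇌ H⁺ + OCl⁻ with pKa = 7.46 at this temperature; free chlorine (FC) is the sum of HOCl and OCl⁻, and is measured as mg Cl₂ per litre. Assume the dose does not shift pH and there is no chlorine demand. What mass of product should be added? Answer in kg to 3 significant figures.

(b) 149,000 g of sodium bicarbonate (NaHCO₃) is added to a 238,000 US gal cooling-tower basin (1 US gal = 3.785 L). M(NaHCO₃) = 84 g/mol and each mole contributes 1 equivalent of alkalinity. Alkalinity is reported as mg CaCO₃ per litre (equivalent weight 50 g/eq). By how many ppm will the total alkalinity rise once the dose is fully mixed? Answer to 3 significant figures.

(a) 3.05 kg; (b) 98.5 ppm

(a) [OCl⁻]/[HOCl] = 10^(pH − pKa) = 10^(7.34 − 7.46) = 0.7586; fraction as HOCl = 1/(1 + 0.7586) = 0.5686.
(a) Free chlorine required for 1.89 ppm HOCl: 1.89 / 0.5686 = 3.324 ppm.
(a) FC to add: 3.324 − 0.4 = 2.924 mg/L as Cl₂.
(a) Cl₂ equivalent: 2.924 mg/L × 749,000 L = 2190 g.
(a) Product at 71.8% available Cl: 2190 / 0.718 = 3050 g.

(b) Volume: 238,000 US gal × 3.785 L/gal = 900,830 L.
(b) Moles of NaHCO₃: 149,000 g ÷ 84 g/mol = 1774 mol → 1774 eq of alkalinity.
(b) As CaCO₃: 1774 eq × 50 g/eq = 88,690 g.
(b) Rise: 88,690 g / 900,830 L × 1000 = 98.45 mg/L.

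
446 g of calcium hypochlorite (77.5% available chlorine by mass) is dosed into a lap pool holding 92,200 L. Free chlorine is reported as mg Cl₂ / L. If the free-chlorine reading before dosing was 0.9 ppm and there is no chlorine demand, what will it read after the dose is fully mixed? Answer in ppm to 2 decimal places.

4.65 ppm

Available chlorine delivered: 446 g × 0.775 = 345.7 g as Cl₂.
Concentration rise: 345.7 g / 92,200 L = 3.749 mg/L = 3.75 ppm.
Final FC: 0.9 + 3.75 = 4.65 ppm.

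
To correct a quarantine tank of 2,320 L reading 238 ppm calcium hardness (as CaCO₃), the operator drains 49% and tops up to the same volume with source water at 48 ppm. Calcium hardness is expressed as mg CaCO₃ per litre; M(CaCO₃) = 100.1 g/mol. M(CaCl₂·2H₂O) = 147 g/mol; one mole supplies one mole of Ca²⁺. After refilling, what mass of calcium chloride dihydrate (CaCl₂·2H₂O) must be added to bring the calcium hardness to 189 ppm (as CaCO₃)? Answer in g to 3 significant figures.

150 g

After draining 49% and refilling: 238 × 0.51 + 48 × 0.49 = 144.9 ppm.
Deficit to target: 189 − 144.9 = 44.1 mg/L.
As CaCO₃: 44.1 mg/L × 2,320 L = 102.3 g; ÷ 100.1 = 1.022 mol Ca²⁺.
Mass: 1.022 × 147 = 150.2 g.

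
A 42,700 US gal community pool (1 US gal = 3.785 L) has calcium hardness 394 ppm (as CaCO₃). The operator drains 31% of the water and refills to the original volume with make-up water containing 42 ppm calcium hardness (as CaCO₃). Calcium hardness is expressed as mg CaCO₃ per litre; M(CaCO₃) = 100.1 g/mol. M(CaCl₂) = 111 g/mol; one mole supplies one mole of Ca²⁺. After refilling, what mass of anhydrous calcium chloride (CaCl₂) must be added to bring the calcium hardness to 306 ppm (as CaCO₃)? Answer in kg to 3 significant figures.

3.79 kg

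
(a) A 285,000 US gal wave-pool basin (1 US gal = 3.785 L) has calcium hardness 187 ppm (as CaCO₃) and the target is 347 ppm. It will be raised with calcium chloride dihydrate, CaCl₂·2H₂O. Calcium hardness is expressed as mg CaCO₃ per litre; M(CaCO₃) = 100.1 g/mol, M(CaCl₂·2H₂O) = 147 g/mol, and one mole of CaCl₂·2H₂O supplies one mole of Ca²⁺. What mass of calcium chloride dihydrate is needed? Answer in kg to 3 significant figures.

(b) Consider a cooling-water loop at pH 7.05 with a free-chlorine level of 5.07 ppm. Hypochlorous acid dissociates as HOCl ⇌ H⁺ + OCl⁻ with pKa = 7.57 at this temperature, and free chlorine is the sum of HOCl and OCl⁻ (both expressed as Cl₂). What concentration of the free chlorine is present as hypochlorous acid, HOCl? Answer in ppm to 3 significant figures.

(a) 253 kg; (b) 3.89 ppm

(a) Volume: 285,000 US gal × 3.785 L/gal = 1,078,725 L.
(a) Hardness to add: (347 − 187) = 160 mg/L as CaCO₃ × 1,078,725 L = 172,600 g as CaCO₃.
(a) Moles of Ca²⁺ (1 mol Ca²⁺ ≡ 1 mol CaCO₃): 172,600 / 100.1 g/mol = 1724 mol.
(a) Mass of CaCl₂·2H₂O: 1724 × 147 = 253,500 g.

(b) [OCl⁻]/[HOCl] = 10^(pH − pKa) = 10^(7.05 − 7.57) = 10^-0.52 = 0.302.
(b) Fraction as HOCl = 1 / (1 + 0.302) = 0.7681.
(b) HOCl = 0.7681 × 5.07 ppm = 3.894 ppm.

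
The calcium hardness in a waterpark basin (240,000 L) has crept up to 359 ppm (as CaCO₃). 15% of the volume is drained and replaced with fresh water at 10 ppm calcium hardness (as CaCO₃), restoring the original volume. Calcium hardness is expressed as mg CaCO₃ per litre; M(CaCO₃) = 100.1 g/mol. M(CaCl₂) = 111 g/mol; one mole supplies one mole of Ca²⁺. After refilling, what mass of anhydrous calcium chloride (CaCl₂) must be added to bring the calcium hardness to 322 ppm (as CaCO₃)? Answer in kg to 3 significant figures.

4.09 kg

After draining 15% and refilling: 359 × 0.85 + 10 × 0.15 = 306.65 ppm.
Deficit to target: 322 − 306.65 = 15.35 mg/L.
As CaCO₃: 15.35 mg/L × 240,000 L = 3684 g; ÷ 100.1 = 36.8 mol Ca²⁺.
Mass: 36.8 × 111 = 4085 g.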